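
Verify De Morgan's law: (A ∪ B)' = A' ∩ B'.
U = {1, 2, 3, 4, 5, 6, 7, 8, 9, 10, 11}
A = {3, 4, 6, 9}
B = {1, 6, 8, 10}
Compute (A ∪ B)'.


U = {1, 2, 3, 4, 5, 6, 7, 8, 9, 10, 11}
A = {3, 4, 6, 9}, B = {1, 6, 8, 10}
A ∪ B = {1, 3, 4, 6, 8, 9, 10}
(A ∪ B)' = U \ (A ∪ B) = {2, 5, 7, 11}
Verification via A' ∩ B': A' = {1, 2, 5, 7, 8, 10, 11}, B' = {2, 3, 4, 5, 7, 9, 11}
A' ∩ B' = {2, 5, 7, 11} ✓

{2, 5, 7, 11}


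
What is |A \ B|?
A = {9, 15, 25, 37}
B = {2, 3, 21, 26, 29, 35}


Set A = {9, 15, 25, 37}
Set B = {2, 3, 21, 26, 29, 35}
A \ B = {9, 15, 25, 37}
|A \ B| = 4

4


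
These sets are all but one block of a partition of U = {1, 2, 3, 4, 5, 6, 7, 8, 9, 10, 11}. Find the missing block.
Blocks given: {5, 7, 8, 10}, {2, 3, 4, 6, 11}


U = {1, 2, 3, 4, 5, 6, 7, 8, 9, 10, 11}
Shown blocks: {5, 7, 8, 10}, {2, 3, 4, 6, 11}
A partition's blocks are pairwise disjoint and cover U, so the missing block = U \ (union of shown blocks).
Union of shown blocks: {2, 3, 4, 5, 6, 7, 8, 10, 11}
Missing block = U \ (union) = {1, 9}

{1, 9}


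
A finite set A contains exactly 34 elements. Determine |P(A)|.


The set has 34 elements.
The power set contains all possible subsets.
|P(A)| = 2^|A| = 2^34 = 17179869184

17179869184


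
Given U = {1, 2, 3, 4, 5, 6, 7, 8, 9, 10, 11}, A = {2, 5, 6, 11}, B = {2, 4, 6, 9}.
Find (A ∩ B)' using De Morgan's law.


U = {1, 2, 3, 4, 5, 6, 7, 8, 9, 10, 11}
A = {2, 5, 6, 11}, B = {2, 4, 6, 9}
A ∩ B = {2, 6}
(A ∩ B)' = U \ (A ∩ B) = {1, 3, 4, 5, 7, 8, 9, 10, 11}
Verification via A' ∪ B': A' = {1, 3, 4, 7, 8, 9, 10}, B' = {1, 3, 5, 7, 8, 10, 11}
A' ∪ B' = {1, 3, 4, 5, 7, 8, 9, 10, 11} ✓

{1, 3, 4, 5, 7, 8, 9, 10, 11}


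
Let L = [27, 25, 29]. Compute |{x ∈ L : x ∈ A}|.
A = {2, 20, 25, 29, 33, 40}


Set A = {2, 20, 25, 29, 33, 40}
Candidates: [27, 25, 29]
Check each candidate:
27 ∉ A, 25 ∈ A, 29 ∈ A
Count of candidates in A: 2

2


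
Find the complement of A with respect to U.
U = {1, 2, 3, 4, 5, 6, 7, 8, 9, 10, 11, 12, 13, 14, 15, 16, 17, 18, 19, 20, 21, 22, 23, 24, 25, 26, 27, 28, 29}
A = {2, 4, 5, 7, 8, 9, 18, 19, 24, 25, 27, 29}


Universal set U = {1, 2, 3, 4, 5, 6, 7, 8, 9, 10, 11, 12, 13, 14, 15, 16, 17, 18, 19, 20, 21, 22, 23, 24, 25, 26, 27, 28, 29}
Set A = {2, 4, 5, 7, 8, 9, 18, 19, 24, 25, 27, 29}
A' = U \ A = elements in U but not in A
Checking each element of U:
1 (not in A, include), 2 (in A, exclude), 3 (not in A, include), 4 (in A, exclude), 5 (in A, exclude), 6 (not in A, include), 7 (in A, exclude), 8 (in A, exclude), 9 (in A, exclude), 10 (not in A, include), 11 (not in A, include), 12 (not in A, include), 13 (not in A, include), 14 (not in A, include), 15 (not in A, include), 16 (not in A, include), 17 (not in A, include), 18 (in A, exclude), 19 (in A, exclude), 20 (not in A, include), 21 (not in A, include), 22 (not in A, include), 23 (not in A, include), 24 (in A, exclude), 25 (in A, exclude), 26 (not in A, include), 27 (in A, exclude), 28 (not in A, include), 29 (in A, exclude)
A' = {1, 3, 6, 10, 11, 12, 13, 14, 15, 16, 17, 20, 21, 22, 23, 26, 28}

{1, 3, 6, 10, 11, 12, 13, 14, 15, 16, 17, 20, 21, 22, 23, 26, 28}


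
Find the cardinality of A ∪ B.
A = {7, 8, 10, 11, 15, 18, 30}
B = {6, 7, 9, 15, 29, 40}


Set A = {7, 8, 10, 11, 15, 18, 30}, |A| = 7
Set B = {6, 7, 9, 15, 29, 40}, |B| = 6
A ∩ B = {7, 15}, |A ∩ B| = 2
|A ∪ B| = |A| + |B| - |A ∩ B| = 7 + 6 - 2 = 11

11


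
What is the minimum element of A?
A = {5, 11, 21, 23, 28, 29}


Set A = {5, 11, 21, 23, 28, 29}
Elements in ascending order: 5, 11, 21, 23, 28, 29
The smallest element is 5.

5


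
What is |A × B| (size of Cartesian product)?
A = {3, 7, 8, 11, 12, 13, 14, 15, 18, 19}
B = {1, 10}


Set A = {3, 7, 8, 11, 12, 13, 14, 15, 18, 19} has 10 elements.
Set B = {1, 10} has 2 elements.
|A × B| = |A| × |B| = 10 × 2 = 20

20


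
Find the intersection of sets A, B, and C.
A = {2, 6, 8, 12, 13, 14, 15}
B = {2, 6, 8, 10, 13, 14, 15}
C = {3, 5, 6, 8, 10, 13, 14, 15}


Set A = {2, 6, 8, 12, 13, 14, 15}
Set B = {2, 6, 8, 10, 13, 14, 15}
Set C = {3, 5, 6, 8, 10, 13, 14, 15}
First, A ∩ B = {2, 6, 8, 13, 14, 15}
Then, (A ∩ B) ∩ C = {6, 8, 13, 14, 15}

{6, 8, 13, 14, 15}


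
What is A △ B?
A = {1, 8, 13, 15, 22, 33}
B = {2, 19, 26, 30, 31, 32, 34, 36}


Set A = {1, 8, 13, 15, 22, 33}
Set B = {2, 19, 26, 30, 31, 32, 34, 36}
A △ B = (A \ B) ∪ (B \ A)
Elements in A but not B: {1, 8, 13, 15, 22, 33}
Elements in B but not A: {2, 19, 26, 30, 31, 32, 34, 36}
A △ B = {1, 2, 8, 13, 15, 19, 22, 26, 30, 31, 32, 33, 34, 36}

{1, 2, 8, 13, 15, 19, 22, 26, 30, 31, 32, 33, 34, 36}


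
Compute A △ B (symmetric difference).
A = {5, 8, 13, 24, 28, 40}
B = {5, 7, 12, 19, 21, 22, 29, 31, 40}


Set A = {5, 8, 13, 24, 28, 40}
Set B = {5, 7, 12, 19, 21, 22, 29, 31, 40}
A △ B = (A \ B) ∪ (B \ A)
Elements in A but not B: {8, 13, 24, 28}
Elements in B but not A: {7, 12, 19, 21, 22, 29, 31}
A △ B = {7, 8, 12, 13, 19, 21, 22, 24, 28, 29, 31}

{7, 8, 12, 13, 19, 21, 22, 24, 28, 29, 31}


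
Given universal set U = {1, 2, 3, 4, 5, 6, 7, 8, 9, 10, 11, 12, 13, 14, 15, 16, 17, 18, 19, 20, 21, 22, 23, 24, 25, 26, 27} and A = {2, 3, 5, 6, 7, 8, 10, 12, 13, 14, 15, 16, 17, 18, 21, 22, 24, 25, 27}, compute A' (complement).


Universal set U = {1, 2, 3, 4, 5, 6, 7, 8, 9, 10, 11, 12, 13, 14, 15, 16, 17, 18, 19, 20, 21, 22, 23, 24, 25, 26, 27}
Set A = {2, 3, 5, 6, 7, 8, 10, 12, 13, 14, 15, 16, 17, 18, 21, 22, 24, 25, 27}
A' = U \ A = elements in U but not in A
Checking each element of U:
1 (not in A, include), 2 (in A, exclude), 3 (in A, exclude), 4 (not in A, include), 5 (in A, exclude), 6 (in A, exclude), 7 (in A, exclude), 8 (in A, exclude), 9 (not in A, include), 10 (in A, exclude), 11 (not in A, include), 12 (in A, exclude), 13 (in A, exclude), 14 (in A, exclude), 15 (in A, exclude), 16 (in A, exclude), 17 (in A, exclude), 18 (in A, exclude), 19 (not in A, include), 20 (not in A, include), 21 (in A, exclude), 22 (in A, exclude), 23 (not in A, include), 24 (in A, exclude), 25 (in A, exclude), 26 (not in A, include), 27 (in A, exclude)
A' = {1, 4, 9, 11, 19, 20, 23, 26}

{1, 4, 9, 11, 19, 20, 23, 26}


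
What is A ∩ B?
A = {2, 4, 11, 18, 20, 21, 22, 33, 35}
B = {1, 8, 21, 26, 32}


Set A = {2, 4, 11, 18, 20, 21, 22, 33, 35}
Set B = {1, 8, 21, 26, 32}
A ∩ B includes only elements in both sets.
Check each element of A against B:
2 ✗, 4 ✗, 11 ✗, 18 ✗, 20 ✗, 21 ✓, 22 ✗, 33 ✗, 35 ✗
A ∩ B = {21}

{21}


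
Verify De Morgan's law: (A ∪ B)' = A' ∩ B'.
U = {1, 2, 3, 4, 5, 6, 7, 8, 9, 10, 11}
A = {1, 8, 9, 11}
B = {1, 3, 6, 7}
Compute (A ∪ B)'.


U = {1, 2, 3, 4, 5, 6, 7, 8, 9, 10, 11}
A = {1, 8, 9, 11}, B = {1, 3, 6, 7}
A ∪ B = {1, 3, 6, 7, 8, 9, 11}
(A ∪ B)' = U \ (A ∪ B) = {2, 4, 5, 10}
Verification via A' ∩ B': A' = {2, 3, 4, 5, 6, 7, 10}, B' = {2, 4, 5, 8, 9, 10, 11}
A' ∩ B' = {2, 4, 5, 10} ✓

{2, 4, 5, 10}


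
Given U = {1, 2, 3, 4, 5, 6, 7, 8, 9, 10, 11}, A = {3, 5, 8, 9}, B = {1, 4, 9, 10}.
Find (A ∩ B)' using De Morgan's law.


U = {1, 2, 3, 4, 5, 6, 7, 8, 9, 10, 11}
A = {3, 5, 8, 9}, B = {1, 4, 9, 10}
A ∩ B = {9}
(A ∩ B)' = U \ (A ∩ B) = {1, 2, 3, 4, 5, 6, 7, 8, 10, 11}
Verification via A' ∪ B': A' = {1, 2, 4, 6, 7, 10, 11}, B' = {2, 3, 5, 6, 7, 8, 11}
A' ∪ B' = {1, 2, 3, 4, 5, 6, 7, 8, 10, 11} ✓

{1, 2, 3, 4, 5, 6, 7, 8, 10, 11}


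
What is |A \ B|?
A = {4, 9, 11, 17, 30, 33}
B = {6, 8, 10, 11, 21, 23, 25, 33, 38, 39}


Set A = {4, 9, 11, 17, 30, 33}
Set B = {6, 8, 10, 11, 21, 23, 25, 33, 38, 39}
A \ B = {4, 9, 17, 30}
|A \ B| = 4

4


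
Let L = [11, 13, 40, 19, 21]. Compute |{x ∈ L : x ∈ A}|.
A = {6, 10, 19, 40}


Set A = {6, 10, 19, 40}
Candidates: [11, 13, 40, 19, 21]
Check each candidate:
11 ∉ A, 13 ∉ A, 40 ∈ A, 19 ∈ A, 21 ∉ A
Count of candidates in A: 2

2


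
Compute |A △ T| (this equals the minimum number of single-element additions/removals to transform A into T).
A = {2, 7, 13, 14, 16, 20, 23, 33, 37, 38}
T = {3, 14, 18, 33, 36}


Set A = {2, 7, 13, 14, 16, 20, 23, 33, 37, 38}
Set T = {3, 14, 18, 33, 36}
Elements to remove from A (in A, not in T): {2, 7, 13, 16, 20, 23, 37, 38} → 8 removals
Elements to add to A (in T, not in A): {3, 18, 36} → 3 additions
Total edits = 8 + 3 = 11

11


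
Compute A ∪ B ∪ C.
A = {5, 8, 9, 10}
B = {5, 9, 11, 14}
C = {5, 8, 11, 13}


Set A = {5, 8, 9, 10}
Set B = {5, 9, 11, 14}
Set C = {5, 8, 11, 13}
First, A ∪ B = {5, 8, 9, 10, 11, 14}
Then, (A ∪ B) ∪ C = {5, 8, 9, 10, 11, 13, 14}

{5, 8, 9, 10, 11, 13, 14}


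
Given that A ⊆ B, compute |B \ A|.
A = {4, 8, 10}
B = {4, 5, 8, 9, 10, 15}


Set A = {4, 8, 10}, |A| = 3
Set B = {4, 5, 8, 9, 10, 15}, |B| = 6
Since A ⊆ B: B \ A = {5, 9, 15}
|B| - |A| = 6 - 3 = 3

3


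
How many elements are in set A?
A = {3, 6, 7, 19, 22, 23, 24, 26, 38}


Set A = {3, 6, 7, 19, 22, 23, 24, 26, 38}
Listing elements: 3, 6, 7, 19, 22, 23, 24, 26, 38
Counting: 9 elements
|A| = 9

9


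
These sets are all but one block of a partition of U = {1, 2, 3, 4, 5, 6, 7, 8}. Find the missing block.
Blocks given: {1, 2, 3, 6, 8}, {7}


U = {1, 2, 3, 4, 5, 6, 7, 8}
Shown blocks: {1, 2, 3, 6, 8}, {7}
A partition's blocks are pairwise disjoint and cover U, so the missing block = U \ (union of shown blocks).
Union of shown blocks: {1, 2, 3, 6, 7, 8}
Missing block = U \ (union) = {4, 5}

{4, 5}


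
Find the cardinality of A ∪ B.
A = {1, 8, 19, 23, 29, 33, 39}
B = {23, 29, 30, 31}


Set A = {1, 8, 19, 23, 29, 33, 39}, |A| = 7
Set B = {23, 29, 30, 31}, |B| = 4
A ∩ B = {23, 29}, |A ∩ B| = 2
|A ∪ B| = |A| + |B| - |A ∩ B| = 7 + 4 - 2 = 9

9


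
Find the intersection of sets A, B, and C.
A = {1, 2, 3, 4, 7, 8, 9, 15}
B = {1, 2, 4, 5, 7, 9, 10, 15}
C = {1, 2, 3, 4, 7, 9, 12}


Set A = {1, 2, 3, 4, 7, 8, 9, 15}
Set B = {1, 2, 4, 5, 7, 9, 10, 15}
Set C = {1, 2, 3, 4, 7, 9, 12}
First, A ∩ B = {1, 2, 4, 7, 9, 15}
Then, (A ∩ B) ∩ C = {1, 2, 4, 7, 9}

{1, 2, 4, 7, 9}


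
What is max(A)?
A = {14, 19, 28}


Set A = {14, 19, 28}
Elements in ascending order: 14, 19, 28
The largest element is 28.

28


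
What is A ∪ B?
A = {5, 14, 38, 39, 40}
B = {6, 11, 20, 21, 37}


Set A = {5, 14, 38, 39, 40}
Set B = {6, 11, 20, 21, 37}
A ∪ B includes all elements in either set.
Elements from A: {5, 14, 38, 39, 40}
Elements from B not already included: {6, 11, 20, 21, 37}
A ∪ B = {5, 6, 11, 14, 20, 21, 37, 38, 39, 40}

{5, 6, 11, 14, 20, 21, 37, 38, 39, 40}


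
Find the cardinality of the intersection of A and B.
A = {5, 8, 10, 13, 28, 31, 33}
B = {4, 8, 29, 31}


Set A = {5, 8, 10, 13, 28, 31, 33}
Set B = {4, 8, 29, 31}
A ∩ B = {8, 31}
|A ∩ B| = 2

2


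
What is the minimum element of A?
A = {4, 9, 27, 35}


Set A = {4, 9, 27, 35}
Elements in ascending order: 4, 9, 27, 35
The smallest element is 4.

4


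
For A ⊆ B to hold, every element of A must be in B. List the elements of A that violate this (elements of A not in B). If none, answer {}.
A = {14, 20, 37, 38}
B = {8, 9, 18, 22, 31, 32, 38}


Set A = {14, 20, 37, 38}
Set B = {8, 9, 18, 22, 31, 32, 38}
Check each element of A against B:
14 ∉ B (include), 20 ∉ B (include), 37 ∉ B (include), 38 ∈ B
Elements of A not in B: {14, 20, 37}

{14, 20, 37}


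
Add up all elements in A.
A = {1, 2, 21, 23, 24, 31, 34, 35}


Set A = {1, 2, 21, 23, 24, 31, 34, 35}
Sum = 1 + 2 + 21 + 23 + 24 + 31 + 34 + 35 = 171

171


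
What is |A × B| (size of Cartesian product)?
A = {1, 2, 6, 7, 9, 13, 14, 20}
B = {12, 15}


Set A = {1, 2, 6, 7, 9, 13, 14, 20} has 8 elements.
Set B = {12, 15} has 2 elements.
|A × B| = |A| × |B| = 8 × 2 = 16

16


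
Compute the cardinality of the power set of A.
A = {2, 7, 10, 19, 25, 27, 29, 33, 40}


Set A = {2, 7, 10, 19, 25, 27, 29, 33, 40}
|A| = 9
The power set P(A) contains all subsets of A.
|P(A)| = 2^|A| = 2^9 = 512

512


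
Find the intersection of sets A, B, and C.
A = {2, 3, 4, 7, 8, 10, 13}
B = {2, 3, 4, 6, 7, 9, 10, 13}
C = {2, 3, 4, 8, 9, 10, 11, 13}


Set A = {2, 3, 4, 7, 8, 10, 13}
Set B = {2, 3, 4, 6, 7, 9, 10, 13}
Set C = {2, 3, 4, 8, 9, 10, 11, 13}
First, A ∩ B = {2, 3, 4, 7, 10, 13}
Then, (A ∩ B) ∩ C = {2, 3, 4, 10, 13}

{2, 3, 4, 10, 13}


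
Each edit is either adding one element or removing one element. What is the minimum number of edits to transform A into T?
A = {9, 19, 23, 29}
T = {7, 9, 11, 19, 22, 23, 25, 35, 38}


Set A = {9, 19, 23, 29}
Set T = {7, 9, 11, 19, 22, 23, 25, 35, 38}
Elements to remove from A (in A, not in T): {29} → 1 removals
Elements to add to A (in T, not in A): {7, 11, 22, 25, 35, 38} → 6 additions
Total edits = 1 + 6 = 7

7


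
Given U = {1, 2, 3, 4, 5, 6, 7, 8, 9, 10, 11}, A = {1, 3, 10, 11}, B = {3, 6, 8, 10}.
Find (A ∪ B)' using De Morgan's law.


U = {1, 2, 3, 4, 5, 6, 7, 8, 9, 10, 11}
A = {1, 3, 10, 11}, B = {3, 6, 8, 10}
A ∪ B = {1, 3, 6, 8, 10, 11}
(A ∪ B)' = U \ (A ∪ B) = {2, 4, 5, 7, 9}
Verification via A' ∩ B': A' = {2, 4, 5, 6, 7, 8, 9}, B' = {1, 2, 4, 5, 7, 9, 11}
A' ∩ B' = {2, 4, 5, 7, 9} ✓

{2, 4, 5, 7, 9}


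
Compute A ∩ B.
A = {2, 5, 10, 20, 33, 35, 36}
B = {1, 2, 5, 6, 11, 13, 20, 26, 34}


Set A = {2, 5, 10, 20, 33, 35, 36}
Set B = {1, 2, 5, 6, 11, 13, 20, 26, 34}
A ∩ B includes only elements in both sets.
Check each element of A against B:
2 ✓, 5 ✓, 10 ✗, 20 ✓, 33 ✗, 35 ✗, 36 ✗
A ∩ B = {2, 5, 20}

{2, 5, 20}


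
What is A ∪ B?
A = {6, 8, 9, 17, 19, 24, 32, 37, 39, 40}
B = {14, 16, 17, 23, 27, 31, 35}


Set A = {6, 8, 9, 17, 19, 24, 32, 37, 39, 40}
Set B = {14, 16, 17, 23, 27, 31, 35}
A ∪ B includes all elements in either set.
Elements from A: {6, 8, 9, 17, 19, 24, 32, 37, 39, 40}
Elements from B not already included: {14, 16, 23, 27, 31, 35}
A ∪ B = {6, 8, 9, 14, 16, 17, 19, 23, 24, 27, 31, 32, 35, 37, 39, 40}

{6, 8, 9, 14, 16, 17, 19, 23, 24, 27, 31, 32, 35, 37, 39, 40}


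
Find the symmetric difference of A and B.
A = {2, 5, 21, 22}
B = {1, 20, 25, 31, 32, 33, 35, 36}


Set A = {2, 5, 21, 22}
Set B = {1, 20, 25, 31, 32, 33, 35, 36}
A △ B = (A \ B) ∪ (B \ A)
Elements in A but not B: {2, 5, 21, 22}
Elements in B but not A: {1, 20, 25, 31, 32, 33, 35, 36}
A △ B = {1, 2, 5, 20, 21, 22, 25, 31, 32, 33, 35, 36}

{1, 2, 5, 20, 21, 22, 25, 31, 32, 33, 35, 36}


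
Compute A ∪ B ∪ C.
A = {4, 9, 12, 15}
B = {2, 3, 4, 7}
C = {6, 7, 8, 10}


Set A = {4, 9, 12, 15}
Set B = {2, 3, 4, 7}
Set C = {6, 7, 8, 10}
First, A ∪ B = {2, 3, 4, 7, 9, 12, 15}
Then, (A ∪ B) ∪ C = {2, 3, 4, 6, 7, 8, 9, 10, 12, 15}

{2, 3, 4, 6, 7, 8, 9, 10, 12, 15}


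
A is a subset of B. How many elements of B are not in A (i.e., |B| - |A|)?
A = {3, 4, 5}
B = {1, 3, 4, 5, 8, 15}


Set A = {3, 4, 5}, |A| = 3
Set B = {1, 3, 4, 5, 8, 15}, |B| = 6
Since A ⊆ B: B \ A = {1, 8, 15}
|B| - |A| = 6 - 3 = 3

3


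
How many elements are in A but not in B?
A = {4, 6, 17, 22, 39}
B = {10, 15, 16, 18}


Set A = {4, 6, 17, 22, 39}
Set B = {10, 15, 16, 18}
A \ B = {4, 6, 17, 22, 39}
|A \ B| = 5

5


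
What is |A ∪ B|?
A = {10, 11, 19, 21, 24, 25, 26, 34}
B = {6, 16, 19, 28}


Set A = {10, 11, 19, 21, 24, 25, 26, 34}, |A| = 8
Set B = {6, 16, 19, 28}, |B| = 4
A ∩ B = {19}, |A ∩ B| = 1
|A ∪ B| = |A| + |B| - |A ∩ B| = 8 + 4 - 1 = 11

11


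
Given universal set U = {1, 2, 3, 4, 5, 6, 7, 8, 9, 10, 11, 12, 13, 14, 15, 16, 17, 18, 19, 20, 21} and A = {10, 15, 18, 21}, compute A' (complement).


Universal set U = {1, 2, 3, 4, 5, 6, 7, 8, 9, 10, 11, 12, 13, 14, 15, 16, 17, 18, 19, 20, 21}
Set A = {10, 15, 18, 21}
A' = U \ A = elements in U but not in A
Checking each element of U:
1 (not in A, include), 2 (not in A, include), 3 (not in A, include), 4 (not in A, include), 5 (not in A, include), 6 (not in A, include), 7 (not in A, include), 8 (not in A, include), 9 (not in A, include), 10 (in A, exclude), 11 (not in A, include), 12 (not in A, include), 13 (not in A, include), 14 (not in A, include), 15 (in A, exclude), 16 (not in A, include), 17 (not in A, include), 18 (in A, exclude), 19 (not in A, include), 20 (not in A, include), 21 (in A, exclude)
A' = {1, 2, 3, 4, 5, 6, 7, 8, 9, 11, 12, 13, 14, 16, 17, 19, 20}

{1, 2, 3, 4, 5, 6, 7, 8, 9, 11, 12, 13, 14, 16, 17, 19, 20}


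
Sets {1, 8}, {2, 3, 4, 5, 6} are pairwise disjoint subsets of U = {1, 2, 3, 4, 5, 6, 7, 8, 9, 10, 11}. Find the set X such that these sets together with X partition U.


U = {1, 2, 3, 4, 5, 6, 7, 8, 9, 10, 11}
Shown blocks: {1, 8}, {2, 3, 4, 5, 6}
A partition's blocks are pairwise disjoint and cover U, so the missing block = U \ (union of shown blocks).
Union of shown blocks: {1, 2, 3, 4, 5, 6, 8}
Missing block = U \ (union) = {7, 9, 10, 11}

{7, 9, 10, 11}


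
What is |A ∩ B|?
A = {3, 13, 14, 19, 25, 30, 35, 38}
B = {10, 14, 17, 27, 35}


Set A = {3, 13, 14, 19, 25, 30, 35, 38}
Set B = {10, 14, 17, 27, 35}
A ∩ B = {14, 35}
|A ∩ B| = 2

2


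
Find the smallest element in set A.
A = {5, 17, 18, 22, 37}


Set A = {5, 17, 18, 22, 37}
Elements in ascending order: 5, 17, 18, 22, 37
The smallest element is 5.

5


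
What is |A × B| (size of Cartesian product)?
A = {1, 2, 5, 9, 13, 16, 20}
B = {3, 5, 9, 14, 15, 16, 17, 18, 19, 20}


Set A = {1, 2, 5, 9, 13, 16, 20} has 7 elements.
Set B = {3, 5, 9, 14, 15, 16, 17, 18, 19, 20} has 10 elements.
|A × B| = |A| × |B| = 7 × 10 = 70

70


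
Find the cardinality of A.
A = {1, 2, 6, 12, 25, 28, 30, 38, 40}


Set A = {1, 2, 6, 12, 25, 28, 30, 38, 40}
Listing elements: 1, 2, 6, 12, 25, 28, 30, 38, 40
Counting: 9 elements
|A| = 9

9


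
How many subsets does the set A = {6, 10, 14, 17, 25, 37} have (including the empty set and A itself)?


Set A = {6, 10, 14, 17, 25, 37}
|A| = 6
The power set P(A) contains all subsets of A.
|P(A)| = 2^|A| = 2^6 = 64

64


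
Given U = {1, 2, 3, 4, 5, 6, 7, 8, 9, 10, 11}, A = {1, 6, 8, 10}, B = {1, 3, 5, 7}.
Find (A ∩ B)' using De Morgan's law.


U = {1, 2, 3, 4, 5, 6, 7, 8, 9, 10, 11}
A = {1, 6, 8, 10}, B = {1, 3, 5, 7}
A ∩ B = {1}
(A ∩ B)' = U \ (A ∩ B) = {2, 3, 4, 5, 6, 7, 8, 9, 10, 11}
Verification via A' ∪ B': A' = {2, 3, 4, 5, 7, 9, 11}, B' = {2, 4, 6, 8, 9, 10, 11}
A' ∪ B' = {2, 3, 4, 5, 6, 7, 8, 9, 10, 11} ✓

{2, 3, 4, 5, 6, 7, 8, 9, 10, 11}


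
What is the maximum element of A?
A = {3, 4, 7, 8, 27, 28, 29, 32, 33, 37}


Set A = {3, 4, 7, 8, 27, 28, 29, 32, 33, 37}
Elements in ascending order: 3, 4, 7, 8, 27, 28, 29, 32, 33, 37
The largest element is 37.

37


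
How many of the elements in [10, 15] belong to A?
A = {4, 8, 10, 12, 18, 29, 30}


Set A = {4, 8, 10, 12, 18, 29, 30}
Candidates: [10, 15]
Check each candidate:
10 ∈ A, 15 ∉ A
Count of candidates in A: 1

1


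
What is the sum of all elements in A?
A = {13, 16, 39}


Set A = {13, 16, 39}
Sum = 13 + 16 + 39 = 68

68


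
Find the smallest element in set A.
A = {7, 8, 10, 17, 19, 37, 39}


Set A = {7, 8, 10, 17, 19, 37, 39}
Elements in ascending order: 7, 8, 10, 17, 19, 37, 39
The smallest element is 7.

7


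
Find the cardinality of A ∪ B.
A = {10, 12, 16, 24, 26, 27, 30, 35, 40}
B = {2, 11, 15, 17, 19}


Set A = {10, 12, 16, 24, 26, 27, 30, 35, 40}, |A| = 9
Set B = {2, 11, 15, 17, 19}, |B| = 5
A ∩ B = {}, |A ∩ B| = 0
|A ∪ B| = |A| + |B| - |A ∩ B| = 9 + 5 - 0 = 14

14


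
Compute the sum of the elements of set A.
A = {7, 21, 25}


Set A = {7, 21, 25}
Sum = 7 + 21 + 25 = 53

53


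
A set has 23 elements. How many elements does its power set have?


The set has 23 elements.
The power set contains all possible subsets.
|P(A)| = 2^|A| = 2^23 = 8388608

8388608


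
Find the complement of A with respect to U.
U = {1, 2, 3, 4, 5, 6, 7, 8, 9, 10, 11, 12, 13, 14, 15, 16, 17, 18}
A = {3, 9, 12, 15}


Universal set U = {1, 2, 3, 4, 5, 6, 7, 8, 9, 10, 11, 12, 13, 14, 15, 16, 17, 18}
Set A = {3, 9, 12, 15}
A' = U \ A = elements in U but not in A
Checking each element of U:
1 (not in A, include), 2 (not in A, include), 3 (in A, exclude), 4 (not in A, include), 5 (not in A, include), 6 (not in A, include), 7 (not in A, include), 8 (not in A, include), 9 (in A, exclude), 10 (not in A, include), 11 (not in A, include), 12 (in A, exclude), 13 (not in A, include), 14 (not in A, include), 15 (in A, exclude), 16 (not in A, include), 17 (not in A, include), 18 (not in A, include)
A' = {1, 2, 4, 5, 6, 7, 8, 10, 11, 13, 14, 16, 17, 18}

{1, 2, 4, 5, 6, 7, 8, 10, 11, 13, 14, 16, 17, 18}


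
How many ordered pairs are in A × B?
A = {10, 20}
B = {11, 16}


Set A = {10, 20} has 2 elements.
Set B = {11, 16} has 2 elements.
|A × B| = |A| × |B| = 2 × 2 = 4

4


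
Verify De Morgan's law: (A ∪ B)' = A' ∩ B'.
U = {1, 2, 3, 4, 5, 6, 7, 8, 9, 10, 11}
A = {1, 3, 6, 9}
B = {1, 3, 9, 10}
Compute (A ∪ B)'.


U = {1, 2, 3, 4, 5, 6, 7, 8, 9, 10, 11}
A = {1, 3, 6, 9}, B = {1, 3, 9, 10}
A ∪ B = {1, 3, 6, 9, 10}
(A ∪ B)' = U \ (A ∪ B) = {2, 4, 5, 7, 8, 11}
Verification via A' ∩ B': A' = {2, 4, 5, 7, 8, 10, 11}, B' = {2, 4, 5, 6, 7, 8, 11}
A' ∩ B' = {2, 4, 5, 7, 8, 11} ✓

{2, 4, 5, 7, 8, 11}


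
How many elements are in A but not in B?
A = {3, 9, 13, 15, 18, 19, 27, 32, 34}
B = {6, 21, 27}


Set A = {3, 9, 13, 15, 18, 19, 27, 32, 34}
Set B = {6, 21, 27}
A \ B = {3, 9, 13, 15, 18, 19, 32, 34}
|A \ B| = 8

8


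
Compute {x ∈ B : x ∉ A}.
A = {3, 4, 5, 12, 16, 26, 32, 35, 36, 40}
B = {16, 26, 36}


Set A = {3, 4, 5, 12, 16, 26, 32, 35, 36, 40}
Set B = {16, 26, 36}
Check each element of B against A:
16 ∈ A, 26 ∈ A, 36 ∈ A
Elements of B not in A: {}

{}


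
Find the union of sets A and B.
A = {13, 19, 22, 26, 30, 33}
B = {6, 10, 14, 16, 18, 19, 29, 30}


Set A = {13, 19, 22, 26, 30, 33}
Set B = {6, 10, 14, 16, 18, 19, 29, 30}
A ∪ B includes all elements in either set.
Elements from A: {13, 19, 22, 26, 30, 33}
Elements from B not already included: {6, 10, 14, 16, 18, 29}
A ∪ B = {6, 10, 13, 14, 16, 18, 19, 22, 26, 29, 30, 33}

{6, 10, 13, 14, 16, 18, 19, 22, 26, 29, 30, 33}


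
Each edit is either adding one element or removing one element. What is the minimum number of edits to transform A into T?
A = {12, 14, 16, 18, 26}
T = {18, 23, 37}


Set A = {12, 14, 16, 18, 26}
Set T = {18, 23, 37}
Elements to remove from A (in A, not in T): {12, 14, 16, 26} → 4 removals
Elements to add to A (in T, not in A): {23, 37} → 2 additions
Total edits = 4 + 2 = 6

6


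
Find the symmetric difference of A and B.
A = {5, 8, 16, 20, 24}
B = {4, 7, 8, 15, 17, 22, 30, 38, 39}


Set A = {5, 8, 16, 20, 24}
Set B = {4, 7, 8, 15, 17, 22, 30, 38, 39}
A △ B = (A \ B) ∪ (B \ A)
Elements in A but not B: {5, 16, 20, 24}
Elements in B but not A: {4, 7, 15, 17, 22, 30, 38, 39}
A △ B = {4, 5, 7, 15, 16, 17, 20, 22, 24, 30, 38, 39}

{4, 5, 7, 15, 16, 17, 20, 22, 24, 30, 38, 39}


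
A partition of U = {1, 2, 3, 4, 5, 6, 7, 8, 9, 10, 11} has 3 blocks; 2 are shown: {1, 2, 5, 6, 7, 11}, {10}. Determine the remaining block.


U = {1, 2, 3, 4, 5, 6, 7, 8, 9, 10, 11}
Shown blocks: {1, 2, 5, 6, 7, 11}, {10}
A partition's blocks are pairwise disjoint and cover U, so the missing block = U \ (union of shown blocks).
Union of shown blocks: {1, 2, 5, 6, 7, 10, 11}
Missing block = U \ (union) = {3, 4, 8, 9}

{3, 4, 8, 9}


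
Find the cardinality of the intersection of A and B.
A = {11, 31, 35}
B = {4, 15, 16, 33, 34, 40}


Set A = {11, 31, 35}
Set B = {4, 15, 16, 33, 34, 40}
A ∩ B = {}
|A ∩ B| = 0

0


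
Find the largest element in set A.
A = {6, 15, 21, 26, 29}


Set A = {6, 15, 21, 26, 29}
Elements in ascending order: 6, 15, 21, 26, 29
The largest element is 29.

29


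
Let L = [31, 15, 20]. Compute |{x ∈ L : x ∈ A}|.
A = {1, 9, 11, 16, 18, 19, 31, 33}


Set A = {1, 9, 11, 16, 18, 19, 31, 33}
Candidates: [31, 15, 20]
Check each candidate:
31 ∈ A, 15 ∉ A, 20 ∉ A
Count of candidates in A: 1

1


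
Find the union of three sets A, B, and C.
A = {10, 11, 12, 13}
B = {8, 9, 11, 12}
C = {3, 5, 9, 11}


Set A = {10, 11, 12, 13}
Set B = {8, 9, 11, 12}
Set C = {3, 5, 9, 11}
First, A ∪ B = {8, 9, 10, 11, 12, 13}
Then, (A ∪ B) ∪ C = {3, 5, 8, 9, 10, 11, 12, 13}

{3, 5, 8, 9, 10, 11, 12, 13}


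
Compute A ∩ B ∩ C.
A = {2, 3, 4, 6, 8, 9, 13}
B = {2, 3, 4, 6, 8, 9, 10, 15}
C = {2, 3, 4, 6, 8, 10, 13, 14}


Set A = {2, 3, 4, 6, 8, 9, 13}
Set B = {2, 3, 4, 6, 8, 9, 10, 15}
Set C = {2, 3, 4, 6, 8, 10, 13, 14}
First, A ∩ B = {2, 3, 4, 6, 8, 9}
Then, (A ∩ B) ∩ C = {2, 3, 4, 6, 8}

{2, 3, 4, 6, 8}


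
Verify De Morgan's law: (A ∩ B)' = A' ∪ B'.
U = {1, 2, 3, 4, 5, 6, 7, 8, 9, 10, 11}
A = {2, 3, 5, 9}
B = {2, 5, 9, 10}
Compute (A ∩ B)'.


U = {1, 2, 3, 4, 5, 6, 7, 8, 9, 10, 11}
A = {2, 3, 5, 9}, B = {2, 5, 9, 10}
A ∩ B = {2, 5, 9}
(A ∩ B)' = U \ (A ∩ B) = {1, 3, 4, 6, 7, 8, 10, 11}
Verification via A' ∪ B': A' = {1, 4, 6, 7, 8, 10, 11}, B' = {1, 3, 4, 6, 7, 8, 11}
A' ∪ B' = {1, 3, 4, 6, 7, 8, 10, 11} ✓

{1, 3, 4, 6, 7, 8, 10, 11}


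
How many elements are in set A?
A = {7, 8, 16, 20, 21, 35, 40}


Set A = {7, 8, 16, 20, 21, 35, 40}
Listing elements: 7, 8, 16, 20, 21, 35, 40
Counting: 7 elements
|A| = 7

7


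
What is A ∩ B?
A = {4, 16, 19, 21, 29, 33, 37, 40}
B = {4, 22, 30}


Set A = {4, 16, 19, 21, 29, 33, 37, 40}
Set B = {4, 22, 30}
A ∩ B includes only elements in both sets.
Check each element of A against B:
4 ✓, 16 ✗, 19 ✗, 21 ✗, 29 ✗, 33 ✗, 37 ✗, 40 ✗
A ∩ B = {4}

{4}


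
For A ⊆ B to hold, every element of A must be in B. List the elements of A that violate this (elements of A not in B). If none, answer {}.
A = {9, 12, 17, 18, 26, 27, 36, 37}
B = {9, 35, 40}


Set A = {9, 12, 17, 18, 26, 27, 36, 37}
Set B = {9, 35, 40}
Check each element of A against B:
9 ∈ B, 12 ∉ B (include), 17 ∉ B (include), 18 ∉ B (include), 26 ∉ B (include), 27 ∉ B (include), 36 ∉ B (include), 37 ∉ B (include)
Elements of A not in B: {12, 17, 18, 26, 27, 36, 37}

{12, 17, 18, 26, 27, 36, 37}


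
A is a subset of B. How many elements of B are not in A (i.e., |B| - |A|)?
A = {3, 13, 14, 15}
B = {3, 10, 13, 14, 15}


Set A = {3, 13, 14, 15}, |A| = 4
Set B = {3, 10, 13, 14, 15}, |B| = 5
Since A ⊆ B: B \ A = {10}
|B| - |A| = 5 - 4 = 1

1


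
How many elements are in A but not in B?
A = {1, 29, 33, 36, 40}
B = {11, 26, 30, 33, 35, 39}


Set A = {1, 29, 33, 36, 40}
Set B = {11, 26, 30, 33, 35, 39}
A \ B = {1, 29, 36, 40}
|A \ B| = 4

4


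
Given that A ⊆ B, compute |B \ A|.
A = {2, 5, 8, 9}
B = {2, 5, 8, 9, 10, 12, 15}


Set A = {2, 5, 8, 9}, |A| = 4
Set B = {2, 5, 8, 9, 10, 12, 15}, |B| = 7
Since A ⊆ B: B \ A = {10, 12, 15}
|B| - |A| = 7 - 4 = 3

3


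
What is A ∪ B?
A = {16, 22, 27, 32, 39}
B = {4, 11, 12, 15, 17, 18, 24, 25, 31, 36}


Set A = {16, 22, 27, 32, 39}
Set B = {4, 11, 12, 15, 17, 18, 24, 25, 31, 36}
A ∪ B includes all elements in either set.
Elements from A: {16, 22, 27, 32, 39}
Elements from B not already included: {4, 11, 12, 15, 17, 18, 24, 25, 31, 36}
A ∪ B = {4, 11, 12, 15, 16, 17, 18, 22, 24, 25, 27, 31, 32, 36, 39}

{4, 11, 12, 15, 16, 17, 18, 22, 24, 25, 27, 31, 32, 36, 39}


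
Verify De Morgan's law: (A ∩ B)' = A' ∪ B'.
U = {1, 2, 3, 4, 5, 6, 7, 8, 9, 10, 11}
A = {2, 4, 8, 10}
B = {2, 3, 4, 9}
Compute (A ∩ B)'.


U = {1, 2, 3, 4, 5, 6, 7, 8, 9, 10, 11}
A = {2, 4, 8, 10}, B = {2, 3, 4, 9}
A ∩ B = {2, 4}
(A ∩ B)' = U \ (A ∩ B) = {1, 3, 5, 6, 7, 8, 9, 10, 11}
Verification via A' ∪ B': A' = {1, 3, 5, 6, 7, 9, 11}, B' = {1, 5, 6, 7, 8, 10, 11}
A' ∪ B' = {1, 3, 5, 6, 7, 8, 9, 10, 11} ✓

{1, 3, 5, 6, 7, 8, 9, 10, 11}


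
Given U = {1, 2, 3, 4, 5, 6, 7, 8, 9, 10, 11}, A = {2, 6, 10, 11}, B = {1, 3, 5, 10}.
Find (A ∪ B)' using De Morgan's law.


U = {1, 2, 3, 4, 5, 6, 7, 8, 9, 10, 11}
A = {2, 6, 10, 11}, B = {1, 3, 5, 10}
A ∪ B = {1, 2, 3, 5, 6, 10, 11}
(A ∪ B)' = U \ (A ∪ B) = {4, 7, 8, 9}
Verification via A' ∩ B': A' = {1, 3, 4, 5, 7, 8, 9}, B' = {2, 4, 6, 7, 8, 9, 11}
A' ∩ B' = {4, 7, 8, 9} ✓

{4, 7, 8, 9}


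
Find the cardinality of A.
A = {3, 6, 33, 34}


Set A = {3, 6, 33, 34}
Listing elements: 3, 6, 33, 34
Counting: 4 elements
|A| = 4

4


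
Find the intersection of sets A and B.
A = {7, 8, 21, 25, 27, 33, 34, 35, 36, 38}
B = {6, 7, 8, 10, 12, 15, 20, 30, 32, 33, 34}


Set A = {7, 8, 21, 25, 27, 33, 34, 35, 36, 38}
Set B = {6, 7, 8, 10, 12, 15, 20, 30, 32, 33, 34}
A ∩ B includes only elements in both sets.
Check each element of A against B:
7 ✓, 8 ✓, 21 ✗, 25 ✗, 27 ✗, 33 ✓, 34 ✓, 35 ✗, 36 ✗, 38 ✗
A ∩ B = {7, 8, 33, 34}

{7, 8, 33, 34}


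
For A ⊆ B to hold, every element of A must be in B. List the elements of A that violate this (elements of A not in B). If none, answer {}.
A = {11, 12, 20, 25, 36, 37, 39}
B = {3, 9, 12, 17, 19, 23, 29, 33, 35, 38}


Set A = {11, 12, 20, 25, 36, 37, 39}
Set B = {3, 9, 12, 17, 19, 23, 29, 33, 35, 38}
Check each element of A against B:
11 ∉ B (include), 12 ∈ B, 20 ∉ B (include), 25 ∉ B (include), 36 ∉ B (include), 37 ∉ B (include), 39 ∉ B (include)
Elements of A not in B: {11, 20, 25, 36, 37, 39}

{11, 20, 25, 36, 37, 39}


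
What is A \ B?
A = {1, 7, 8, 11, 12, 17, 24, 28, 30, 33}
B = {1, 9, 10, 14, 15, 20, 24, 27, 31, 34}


Set A = {1, 7, 8, 11, 12, 17, 24, 28, 30, 33}
Set B = {1, 9, 10, 14, 15, 20, 24, 27, 31, 34}
A \ B includes elements in A that are not in B.
Check each element of A:
1 (in B, remove), 7 (not in B, keep), 8 (not in B, keep), 11 (not in B, keep), 12 (not in B, keep), 17 (not in B, keep), 24 (in B, remove), 28 (not in B, keep), 30 (not in B, keep), 33 (not in B, keep)
A \ B = {7, 8, 11, 12, 17, 28, 30, 33}

{7, 8, 11, 12, 17, 28, 30, 33}


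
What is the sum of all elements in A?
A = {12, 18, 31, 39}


Set A = {12, 18, 31, 39}
Sum = 12 + 18 + 31 + 39 = 100

100


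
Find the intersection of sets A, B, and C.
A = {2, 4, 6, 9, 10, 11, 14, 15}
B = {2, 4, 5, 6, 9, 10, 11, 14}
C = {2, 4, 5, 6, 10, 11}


Set A = {2, 4, 6, 9, 10, 11, 14, 15}
Set B = {2, 4, 5, 6, 9, 10, 11, 14}
Set C = {2, 4, 5, 6, 10, 11}
First, A ∩ B = {2, 4, 6, 9, 10, 11, 14}
Then, (A ∩ B) ∩ C = {2, 4, 6, 10, 11}

{2, 4, 6, 10, 11}


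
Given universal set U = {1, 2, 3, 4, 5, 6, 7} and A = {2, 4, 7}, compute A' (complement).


Universal set U = {1, 2, 3, 4, 5, 6, 7}
Set A = {2, 4, 7}
A' = U \ A = elements in U but not in A
Checking each element of U:
1 (not in A, include), 2 (in A, exclude), 3 (not in A, include), 4 (in A, exclude), 5 (not in A, include), 6 (not in A, include), 7 (in A, exclude)
A' = {1, 3, 5, 6}

{1, 3, 5, 6}


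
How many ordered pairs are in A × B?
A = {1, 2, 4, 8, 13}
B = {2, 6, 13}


Set A = {1, 2, 4, 8, 13} has 5 elements.
Set B = {2, 6, 13} has 3 elements.
|A × B| = |A| × |B| = 5 × 3 = 15

15


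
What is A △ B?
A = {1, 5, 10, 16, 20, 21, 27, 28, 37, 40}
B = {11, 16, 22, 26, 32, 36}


Set A = {1, 5, 10, 16, 20, 21, 27, 28, 37, 40}
Set B = {11, 16, 22, 26, 32, 36}
A △ B = (A \ B) ∪ (B \ A)
Elements in A but not B: {1, 5, 10, 20, 21, 27, 28, 37, 40}
Elements in B but not A: {11, 22, 26, 32, 36}
A △ B = {1, 5, 10, 11, 20, 21, 22, 26, 27, 28, 32, 36, 37, 40}

{1, 5, 10, 11, 20, 21, 22, 26, 27, 28, 32, 36, 37, 40}


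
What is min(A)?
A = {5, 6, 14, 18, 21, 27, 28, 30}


Set A = {5, 6, 14, 18, 21, 27, 28, 30}
Elements in ascending order: 5, 6, 14, 18, 21, 27, 28, 30
The smallest element is 5.

5


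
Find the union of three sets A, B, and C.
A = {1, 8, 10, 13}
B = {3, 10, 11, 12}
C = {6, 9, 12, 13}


Set A = {1, 8, 10, 13}
Set B = {3, 10, 11, 12}
Set C = {6, 9, 12, 13}
First, A ∪ B = {1, 3, 8, 10, 11, 12, 13}
Then, (A ∪ B) ∪ C = {1, 3, 6, 8, 9, 10, 11, 12, 13}

{1, 3, 6, 8, 9, 10, 11, 12, 13}


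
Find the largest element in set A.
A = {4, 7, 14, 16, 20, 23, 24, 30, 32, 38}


Set A = {4, 7, 14, 16, 20, 23, 24, 30, 32, 38}
Elements in ascending order: 4, 7, 14, 16, 20, 23, 24, 30, 32, 38
The largest element is 38.

38


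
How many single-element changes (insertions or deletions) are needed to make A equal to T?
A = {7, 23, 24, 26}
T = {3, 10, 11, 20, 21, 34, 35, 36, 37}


Set A = {7, 23, 24, 26}
Set T = {3, 10, 11, 20, 21, 34, 35, 36, 37}
Elements to remove from A (in A, not in T): {7, 23, 24, 26} → 4 removals
Elements to add to A (in T, not in A): {3, 10, 11, 20, 21, 34, 35, 36, 37} → 9 additions
Total edits = 4 + 9 = 13

13


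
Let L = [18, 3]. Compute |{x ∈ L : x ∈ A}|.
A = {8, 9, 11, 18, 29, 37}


Set A = {8, 9, 11, 18, 29, 37}
Candidates: [18, 3]
Check each candidate:
18 ∈ A, 3 ∉ A
Count of candidates in A: 1

1


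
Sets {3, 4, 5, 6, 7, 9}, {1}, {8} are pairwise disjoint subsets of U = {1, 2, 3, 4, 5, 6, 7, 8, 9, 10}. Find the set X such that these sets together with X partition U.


U = {1, 2, 3, 4, 5, 6, 7, 8, 9, 10}
Shown blocks: {3, 4, 5, 6, 7, 9}, {1}, {8}
A partition's blocks are pairwise disjoint and cover U, so the missing block = U \ (union of shown blocks).
Union of shown blocks: {1, 3, 4, 5, 6, 7, 8, 9}
Missing block = U \ (union) = {2, 10}

{2, 10}


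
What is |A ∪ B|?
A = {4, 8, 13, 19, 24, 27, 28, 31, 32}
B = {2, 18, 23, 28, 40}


Set A = {4, 8, 13, 19, 24, 27, 28, 31, 32}, |A| = 9
Set B = {2, 18, 23, 28, 40}, |B| = 5
A ∩ B = {28}, |A ∩ B| = 1
|A ∪ B| = |A| + |B| - |A ∩ B| = 9 + 5 - 1 = 13

13


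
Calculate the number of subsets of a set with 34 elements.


The set has 34 elements.
The power set contains all possible subsets.
|P(A)| = 2^|A| = 2^34 = 17179869184

17179869184


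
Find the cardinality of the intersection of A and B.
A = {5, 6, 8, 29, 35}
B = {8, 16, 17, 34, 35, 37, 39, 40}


Set A = {5, 6, 8, 29, 35}
Set B = {8, 16, 17, 34, 35, 37, 39, 40}
A ∩ B = {8, 35}
|A ∩ B| = 2

2


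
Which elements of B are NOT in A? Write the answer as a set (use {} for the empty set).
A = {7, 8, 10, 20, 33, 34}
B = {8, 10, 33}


Set A = {7, 8, 10, 20, 33, 34}
Set B = {8, 10, 33}
Check each element of B against A:
8 ∈ A, 10 ∈ A, 33 ∈ A
Elements of B not in A: {}

{}


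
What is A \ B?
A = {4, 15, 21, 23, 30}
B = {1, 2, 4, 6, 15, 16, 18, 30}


Set A = {4, 15, 21, 23, 30}
Set B = {1, 2, 4, 6, 15, 16, 18, 30}
A \ B includes elements in A that are not in B.
Check each element of A:
4 (in B, remove), 15 (in B, remove), 21 (not in B, keep), 23 (not in B, keep), 30 (in B, remove)
A \ B = {21, 23}

{21, 23}


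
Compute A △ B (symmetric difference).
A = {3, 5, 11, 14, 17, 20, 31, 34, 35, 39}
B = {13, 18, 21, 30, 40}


Set A = {3, 5, 11, 14, 17, 20, 31, 34, 35, 39}
Set B = {13, 18, 21, 30, 40}
A △ B = (A \ B) ∪ (B \ A)
Elements in A but not B: {3, 5, 11, 14, 17, 20, 31, 34, 35, 39}
Elements in B but not A: {13, 18, 21, 30, 40}
A △ B = {3, 5, 11, 13, 14, 17, 18, 20, 21, 30, 31, 34, 35, 39, 40}

{3, 5, 11, 13, 14, 17, 18, 20, 21, 30, 31, 34, 35, 39, 40}


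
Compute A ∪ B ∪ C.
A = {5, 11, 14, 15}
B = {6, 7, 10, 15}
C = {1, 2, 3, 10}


Set A = {5, 11, 14, 15}
Set B = {6, 7, 10, 15}
Set C = {1, 2, 3, 10}
First, A ∪ B = {5, 6, 7, 10, 11, 14, 15}
Then, (A ∪ B) ∪ C = {1, 2, 3, 5, 6, 7, 10, 11, 14, 15}

{1, 2, 3, 5, 6, 7, 10, 11, 14, 15}


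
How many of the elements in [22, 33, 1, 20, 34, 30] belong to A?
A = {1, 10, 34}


Set A = {1, 10, 34}
Candidates: [22, 33, 1, 20, 34, 30]
Check each candidate:
22 ∉ A, 33 ∉ A, 1 ∈ A, 20 ∉ A, 34 ∈ A, 30 ∉ A
Count of candidates in A: 2

2


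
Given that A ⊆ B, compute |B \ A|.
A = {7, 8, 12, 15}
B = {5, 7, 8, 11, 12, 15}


Set A = {7, 8, 12, 15}, |A| = 4
Set B = {5, 7, 8, 11, 12, 15}, |B| = 6
Since A ⊆ B: B \ A = {5, 11}
|B| - |A| = 6 - 4 = 2

2


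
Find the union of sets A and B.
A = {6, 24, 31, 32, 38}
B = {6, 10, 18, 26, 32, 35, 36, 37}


Set A = {6, 24, 31, 32, 38}
Set B = {6, 10, 18, 26, 32, 35, 36, 37}
A ∪ B includes all elements in either set.
Elements from A: {6, 24, 31, 32, 38}
Elements from B not already included: {10, 18, 26, 35, 36, 37}
A ∪ B = {6, 10, 18, 24, 26, 31, 32, 35, 36, 37, 38}

{6, 10, 18, 24, 26, 31, 32, 35, 36, 37, 38}


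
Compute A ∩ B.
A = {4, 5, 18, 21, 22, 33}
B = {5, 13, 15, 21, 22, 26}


Set A = {4, 5, 18, 21, 22, 33}
Set B = {5, 13, 15, 21, 22, 26}
A ∩ B includes only elements in both sets.
Check each element of A against B:
4 ✗, 5 ✓, 18 ✗, 21 ✓, 22 ✓, 33 ✗
A ∩ B = {5, 21, 22}

{5, 21, 22}


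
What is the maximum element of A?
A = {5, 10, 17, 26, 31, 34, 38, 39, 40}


Set A = {5, 10, 17, 26, 31, 34, 38, 39, 40}
Elements in ascending order: 5, 10, 17, 26, 31, 34, 38, 39, 40
The largest element is 40.

40


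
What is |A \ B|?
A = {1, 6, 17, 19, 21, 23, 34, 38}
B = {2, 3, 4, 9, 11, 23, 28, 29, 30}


Set A = {1, 6, 17, 19, 21, 23, 34, 38}
Set B = {2, 3, 4, 9, 11, 23, 28, 29, 30}
A \ B = {1, 6, 17, 19, 21, 34, 38}
|A \ B| = 7

7


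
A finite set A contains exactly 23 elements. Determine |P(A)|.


The set has 23 elements.
The power set contains all possible subsets.
|P(A)| = 2^|A| = 2^23 = 8388608

8388608


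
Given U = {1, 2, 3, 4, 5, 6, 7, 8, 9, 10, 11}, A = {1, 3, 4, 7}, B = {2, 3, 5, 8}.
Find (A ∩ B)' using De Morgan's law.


U = {1, 2, 3, 4, 5, 6, 7, 8, 9, 10, 11}
A = {1, 3, 4, 7}, B = {2, 3, 5, 8}
A ∩ B = {3}
(A ∩ B)' = U \ (A ∩ B) = {1, 2, 4, 5, 6, 7, 8, 9, 10, 11}
Verification via A' ∪ B': A' = {2, 5, 6, 8, 9, 10, 11}, B' = {1, 4, 6, 7, 9, 10, 11}
A' ∪ B' = {1, 2, 4, 5, 6, 7, 8, 9, 10, 11} ✓

{1, 2, 4, 5, 6, 7, 8, 9, 10, 11}


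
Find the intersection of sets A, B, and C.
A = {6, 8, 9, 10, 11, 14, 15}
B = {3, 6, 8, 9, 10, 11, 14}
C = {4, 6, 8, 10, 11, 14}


Set A = {6, 8, 9, 10, 11, 14, 15}
Set B = {3, 6, 8, 9, 10, 11, 14}
Set C = {4, 6, 8, 10, 11, 14}
First, A ∩ B = {6, 8, 9, 10, 11, 14}
Then, (A ∩ B) ∩ C = {6, 8, 10, 11, 14}

{6, 8, 10, 11, 14}


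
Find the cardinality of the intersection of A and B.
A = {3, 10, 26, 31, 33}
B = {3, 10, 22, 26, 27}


Set A = {3, 10, 26, 31, 33}
Set B = {3, 10, 22, 26, 27}
A ∩ B = {3, 10, 26}
|A ∩ B| = 3

3


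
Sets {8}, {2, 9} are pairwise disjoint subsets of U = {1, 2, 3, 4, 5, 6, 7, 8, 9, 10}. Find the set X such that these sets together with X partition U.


U = {1, 2, 3, 4, 5, 6, 7, 8, 9, 10}
Shown blocks: {8}, {2, 9}
A partition's blocks are pairwise disjoint and cover U, so the missing block = U \ (union of shown blocks).
Union of shown blocks: {2, 8, 9}
Missing block = U \ (union) = {1, 3, 4, 5, 6, 7, 10}

{1, 3, 4, 5, 6, 7, 10}


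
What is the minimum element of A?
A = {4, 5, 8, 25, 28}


Set A = {4, 5, 8, 25, 28}
Elements in ascending order: 4, 5, 8, 25, 28
The smallest element is 4.

4


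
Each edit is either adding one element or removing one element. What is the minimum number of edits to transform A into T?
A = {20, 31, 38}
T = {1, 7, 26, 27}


Set A = {20, 31, 38}
Set T = {1, 7, 26, 27}
Elements to remove from A (in A, not in T): {20, 31, 38} → 3 removals
Elements to add to A (in T, not in A): {1, 7, 26, 27} → 4 additions
Total edits = 3 + 4 = 7

7


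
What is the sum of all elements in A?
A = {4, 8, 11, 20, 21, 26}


Set A = {4, 8, 11, 20, 21, 26}
Sum = 4 + 8 + 11 + 20 + 21 + 26 = 90

90


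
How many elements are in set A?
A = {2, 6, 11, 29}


Set A = {2, 6, 11, 29}
Listing elements: 2, 6, 11, 29
Counting: 4 elements
|A| = 4

4


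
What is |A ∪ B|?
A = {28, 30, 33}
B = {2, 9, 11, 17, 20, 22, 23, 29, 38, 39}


Set A = {28, 30, 33}, |A| = 3
Set B = {2, 9, 11, 17, 20, 22, 23, 29, 38, 39}, |B| = 10
A ∩ B = {}, |A ∩ B| = 0
|A ∪ B| = |A| + |B| - |A ∩ B| = 3 + 10 - 0 = 13

13


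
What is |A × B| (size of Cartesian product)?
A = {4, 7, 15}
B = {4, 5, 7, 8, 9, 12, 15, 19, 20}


Set A = {4, 7, 15} has 3 elements.
Set B = {4, 5, 7, 8, 9, 12, 15, 19, 20} has 9 elements.
|A × B| = |A| × |B| = 3 × 9 = 27

27


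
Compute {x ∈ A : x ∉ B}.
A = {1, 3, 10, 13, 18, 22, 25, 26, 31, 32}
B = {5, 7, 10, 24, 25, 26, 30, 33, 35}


Set A = {1, 3, 10, 13, 18, 22, 25, 26, 31, 32}
Set B = {5, 7, 10, 24, 25, 26, 30, 33, 35}
Check each element of A against B:
1 ∉ B (include), 3 ∉ B (include), 10 ∈ B, 13 ∉ B (include), 18 ∉ B (include), 22 ∉ B (include), 25 ∈ B, 26 ∈ B, 31 ∉ B (include), 32 ∉ B (include)
Elements of A not in B: {1, 3, 13, 18, 22, 31, 32}

{1, 3, 13, 18, 22, 31, 32}
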